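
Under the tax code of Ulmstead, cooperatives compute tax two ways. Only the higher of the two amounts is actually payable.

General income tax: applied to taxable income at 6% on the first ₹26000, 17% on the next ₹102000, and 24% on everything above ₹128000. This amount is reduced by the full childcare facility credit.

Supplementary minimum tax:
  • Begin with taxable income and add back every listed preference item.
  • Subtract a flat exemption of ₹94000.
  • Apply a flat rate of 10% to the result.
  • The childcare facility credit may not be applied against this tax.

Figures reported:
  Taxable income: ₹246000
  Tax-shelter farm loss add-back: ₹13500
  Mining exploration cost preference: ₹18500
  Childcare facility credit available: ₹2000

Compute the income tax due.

₹45220

General income tax:
  ₹26000 × 6% = ₹1560
  ₹102000 × 17% = ₹17340
  ₹118000 × 24% = ₹28320
  → ₹47220
  Less childcare facility credit ₹2000 → ₹45220

Supplementary minimum tax:
  Adjusted income: ₹246000 + ₹13500 + ₹18500 = ₹278000
  Less exemption ₹94000 → base ₹184000
  ₹184000 × 10% = ₹18400

₹45220 > ₹18400, so the general income tax governs.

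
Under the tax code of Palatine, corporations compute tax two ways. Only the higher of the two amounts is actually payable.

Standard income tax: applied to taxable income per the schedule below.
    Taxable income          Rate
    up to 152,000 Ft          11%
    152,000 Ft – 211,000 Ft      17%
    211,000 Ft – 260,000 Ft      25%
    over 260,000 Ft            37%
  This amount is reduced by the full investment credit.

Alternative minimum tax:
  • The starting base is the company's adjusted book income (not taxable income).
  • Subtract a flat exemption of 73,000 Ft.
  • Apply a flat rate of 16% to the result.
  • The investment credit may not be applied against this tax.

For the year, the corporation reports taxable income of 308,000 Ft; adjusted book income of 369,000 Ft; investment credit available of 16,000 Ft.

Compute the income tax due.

47,360 Ft

Alternative minimum tax:
  Base (adjusted book income): 369,000 Ft
  Less exemption 73,000 Ft → base 296,000 Ft
  296,000 Ft × 16% = 47,360 Ft

Standard income tax:
  152,000 Ft × 11% = 16,720 Ft
  59,000 Ft × 17% = 10,030 Ft
  49,000 Ft × 25% = 12,250 Ft
  48,000 Ft × 37% = 17,760 Ft
  → 56,760 Ft
  Less investment credit 16,000 Ft → 40,760 Ft

47,360 Ft > 40,760 Ft, so the alternative minimum tax is the binding amount.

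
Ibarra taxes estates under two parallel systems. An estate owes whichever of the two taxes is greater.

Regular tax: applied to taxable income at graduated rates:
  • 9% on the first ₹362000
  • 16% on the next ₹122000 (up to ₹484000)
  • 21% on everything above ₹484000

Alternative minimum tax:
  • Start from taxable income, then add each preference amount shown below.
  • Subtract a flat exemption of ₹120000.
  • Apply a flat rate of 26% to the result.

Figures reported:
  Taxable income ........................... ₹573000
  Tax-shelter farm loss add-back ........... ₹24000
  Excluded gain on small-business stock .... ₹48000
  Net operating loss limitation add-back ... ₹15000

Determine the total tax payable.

₹140400

Regular tax:
  ₹362000 × 9% = ₹32580
  ₹122000 × 16% = ₹19520
  ₹89000 × 21% = ₹18690
  → ₹70790

Alternative minimum tax:
  Adjusted income: ₹573000 + ₹24000 + ₹48000 + ₹15000 = ₹660000
  Less exemption ₹120000 → base ₹540000
  ₹540000 × 26% = ₹140400

₹140400 > ₹70790, so the alternative minimum tax is the binding amount.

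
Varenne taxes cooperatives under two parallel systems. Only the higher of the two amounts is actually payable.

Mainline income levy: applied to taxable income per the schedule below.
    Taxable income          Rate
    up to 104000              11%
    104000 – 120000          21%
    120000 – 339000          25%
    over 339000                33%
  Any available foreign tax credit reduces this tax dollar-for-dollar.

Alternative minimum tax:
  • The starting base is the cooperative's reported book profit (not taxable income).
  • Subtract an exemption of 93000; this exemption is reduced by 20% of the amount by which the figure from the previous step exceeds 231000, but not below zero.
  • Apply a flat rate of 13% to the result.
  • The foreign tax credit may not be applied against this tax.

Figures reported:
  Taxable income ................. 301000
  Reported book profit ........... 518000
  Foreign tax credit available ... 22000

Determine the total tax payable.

62712

Alternative minimum tax:
  Base (reported book profit): 518000
  Exemption: 93000 − 20% × (518000 − 231000) = 93000 − 57400 = 35600
  Base: 518000 − 35600 = 482400
  482400 × 13% = 62712

Mainline income levy:
  104000 × 11% = 11440
  16000 × 21% = 3360
  181000 × 25% = 45250
  → 60050
  Less foreign tax credit 22000 → 38050

62712 > 38050, so the alternative minimum tax is the binding amount.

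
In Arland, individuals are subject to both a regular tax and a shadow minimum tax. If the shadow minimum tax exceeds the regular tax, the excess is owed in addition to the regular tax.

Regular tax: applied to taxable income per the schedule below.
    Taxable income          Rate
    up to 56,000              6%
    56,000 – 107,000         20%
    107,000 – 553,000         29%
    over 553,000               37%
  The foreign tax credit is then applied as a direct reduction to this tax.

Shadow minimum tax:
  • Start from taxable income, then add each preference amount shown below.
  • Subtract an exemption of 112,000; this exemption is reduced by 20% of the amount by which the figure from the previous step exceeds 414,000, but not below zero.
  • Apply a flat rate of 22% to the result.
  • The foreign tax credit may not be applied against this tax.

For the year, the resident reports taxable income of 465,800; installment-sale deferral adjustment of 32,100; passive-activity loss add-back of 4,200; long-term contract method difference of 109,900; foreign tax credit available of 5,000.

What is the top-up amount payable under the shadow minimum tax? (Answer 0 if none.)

6,100

Regular tax:
  56,000 × 6% = 3,360
  51,000 × 20% = 10,200
  358,800 × 29% = 104,052
  → 117,612
  Less foreign tax credit 5,000 → 112,612

Shadow minimum tax:
  Adjusted income: 465,800 + 32,100 + 4,200 + 109,900 = 612,000
  Exemption: 112,000 − 20% × (612,000 − 414,000) = 112,000 − 39,600 = 72,400
  Base: 612,000 − 72,400 = 539,600
  539,600 × 22% = 118,712

Excess of shadow minimum tax over regular tax: 118,712 − 112,612 = 6,100.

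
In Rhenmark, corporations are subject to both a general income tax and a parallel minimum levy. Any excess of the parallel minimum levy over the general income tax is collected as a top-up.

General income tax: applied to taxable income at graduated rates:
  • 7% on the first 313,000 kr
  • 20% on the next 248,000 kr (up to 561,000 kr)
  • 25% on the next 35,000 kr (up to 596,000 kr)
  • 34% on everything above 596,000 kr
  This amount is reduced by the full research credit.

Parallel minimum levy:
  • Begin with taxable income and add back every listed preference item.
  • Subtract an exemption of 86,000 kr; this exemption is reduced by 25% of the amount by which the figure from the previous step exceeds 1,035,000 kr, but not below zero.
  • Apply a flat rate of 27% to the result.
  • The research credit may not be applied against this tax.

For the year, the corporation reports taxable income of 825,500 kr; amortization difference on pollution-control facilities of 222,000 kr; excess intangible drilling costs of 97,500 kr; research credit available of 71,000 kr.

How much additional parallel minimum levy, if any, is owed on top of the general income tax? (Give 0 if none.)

General income tax:
  313,000 kr × 7% = 21,910 kr
  248,000 kr × 20% = 49,600 kr
  35,000 kr × 25% = 8,750 kr
  229,500 kr × 34% = 78,030 kr
  → 158,290 kr
  Less research credit 71,000 kr → 87,290 kr

Parallel minimum levy:
  Adjusted income: 825,500 kr + 222,000 kr + 97,500 kr = 1,145,000 kr
  Exemption: 86,000 kr − 25% × (1,145,000 kr − 1,035,000 kr) = 86,000 kr − 27,500 kr = 58,500 kr
  Base: 1,145,000 kr − 58,500 kr = 1,086,500 kr
  1,086,500 kr × 27% = 293,355 kr

Excess of parallel minimum levy over general income tax: 293,355 kr − 87,290 kr = 206,065 kr.

206,065 kr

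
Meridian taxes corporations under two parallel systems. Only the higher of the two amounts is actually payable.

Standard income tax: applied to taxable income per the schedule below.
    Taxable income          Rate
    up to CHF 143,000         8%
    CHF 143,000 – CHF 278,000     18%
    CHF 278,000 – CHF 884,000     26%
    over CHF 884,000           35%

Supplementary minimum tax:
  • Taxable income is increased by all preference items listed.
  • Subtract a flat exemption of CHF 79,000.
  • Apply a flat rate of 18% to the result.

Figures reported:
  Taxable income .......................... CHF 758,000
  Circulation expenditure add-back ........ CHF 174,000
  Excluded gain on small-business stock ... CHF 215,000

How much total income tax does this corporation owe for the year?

CHF 192,240

Standard income tax:
  CHF 143,000 × 8% = CHF 11,440
  CHF 135,000 × 18% = CHF 24,300
  CHF 480,000 × 26% = CHF 124,800
  → CHF 160,540

Supplementary minimum tax:
  Adjusted income: CHF 758,000 + CHF 174,000 + CHF 215,000 = CHF 1,147,000
  Less exemption CHF 79,000 → base CHF 1,068,000
  CHF 1,068,000 × 18% = CHF 192,240

CHF 192,240 > CHF 160,540, so the supplementary minimum tax is the binding amount.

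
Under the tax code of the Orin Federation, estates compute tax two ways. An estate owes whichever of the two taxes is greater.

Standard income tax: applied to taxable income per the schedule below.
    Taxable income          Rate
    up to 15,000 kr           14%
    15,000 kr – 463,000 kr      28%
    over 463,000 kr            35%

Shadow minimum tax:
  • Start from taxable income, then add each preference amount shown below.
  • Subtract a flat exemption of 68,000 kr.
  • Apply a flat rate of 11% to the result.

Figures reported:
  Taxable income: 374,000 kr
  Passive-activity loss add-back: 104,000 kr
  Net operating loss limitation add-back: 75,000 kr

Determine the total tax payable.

102,620 kr

Shadow minimum tax:
  Adjusted income: 374,000 kr + 104,000 kr + 75,000 kr = 553,000 kr
  Less exemption 68,000 kr → base 485,000 kr
  485,000 kr × 11% = 53,350 kr

Standard income tax:
  15,000 kr × 14% = 2,100 kr
  359,000 kr × 28% = 100,520 kr
  → 102,620 kr

102,620 kr > 53,350 kr, so the standard income tax governs.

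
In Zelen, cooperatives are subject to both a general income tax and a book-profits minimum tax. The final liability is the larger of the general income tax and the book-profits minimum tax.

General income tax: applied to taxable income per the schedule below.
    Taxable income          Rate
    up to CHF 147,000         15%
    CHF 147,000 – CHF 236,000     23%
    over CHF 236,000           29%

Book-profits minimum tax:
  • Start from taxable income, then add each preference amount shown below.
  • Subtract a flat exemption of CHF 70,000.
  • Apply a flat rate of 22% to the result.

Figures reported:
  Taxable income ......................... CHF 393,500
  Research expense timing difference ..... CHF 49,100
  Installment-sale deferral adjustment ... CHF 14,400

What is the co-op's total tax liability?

Book-profits minimum tax:
  Adjusted income: CHF 393,500 + CHF 49,100 + CHF 14,400 = CHF 457,000
  Less exemption CHF 70,000 → base CHF 387,000
  CHF 387,000 × 22% = CHF 85,140

General income tax:
  CHF 147,000 × 15% = CHF 22,050
  CHF 89,000 × 23% = CHF 20,470
  CHF 157,500 × 29% = CHF 45,675
  → CHF 88,195

CHF 88,195 > CHF 85,140, so the general income tax governs.

CHF 88,195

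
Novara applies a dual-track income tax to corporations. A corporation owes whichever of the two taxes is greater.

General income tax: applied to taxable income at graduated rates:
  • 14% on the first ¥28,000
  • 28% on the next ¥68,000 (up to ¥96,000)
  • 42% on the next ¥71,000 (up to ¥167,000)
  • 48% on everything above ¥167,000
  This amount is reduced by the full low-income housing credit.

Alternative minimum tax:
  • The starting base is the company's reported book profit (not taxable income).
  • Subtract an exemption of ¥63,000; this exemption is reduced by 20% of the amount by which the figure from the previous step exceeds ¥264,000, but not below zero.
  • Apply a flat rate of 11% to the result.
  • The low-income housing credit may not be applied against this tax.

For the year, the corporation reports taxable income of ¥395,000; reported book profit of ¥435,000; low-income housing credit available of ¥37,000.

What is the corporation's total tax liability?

¥125,220

Alternative minimum tax:
  Base (reported book profit): ¥435,000
  Exemption: ¥63,000 − 20% × (¥435,000 − ¥264,000) = ¥63,000 − ¥34,200 = ¥28,800
  Base: ¥435,000 − ¥28,800 = ¥406,200
  ¥406,200 × 11% = ¥44,682

General income tax:
  ¥28,000 × 14% = ¥3,920
  ¥68,000 × 28% = ¥19,040
  ¥71,000 × 42% = ¥29,820
  ¥228,000 × 48% = ¥109,440
  → ¥162,220
  Less low-income housing credit ¥37,000 → ¥125,220

¥125,220 > ¥44,682, so the general income tax governs.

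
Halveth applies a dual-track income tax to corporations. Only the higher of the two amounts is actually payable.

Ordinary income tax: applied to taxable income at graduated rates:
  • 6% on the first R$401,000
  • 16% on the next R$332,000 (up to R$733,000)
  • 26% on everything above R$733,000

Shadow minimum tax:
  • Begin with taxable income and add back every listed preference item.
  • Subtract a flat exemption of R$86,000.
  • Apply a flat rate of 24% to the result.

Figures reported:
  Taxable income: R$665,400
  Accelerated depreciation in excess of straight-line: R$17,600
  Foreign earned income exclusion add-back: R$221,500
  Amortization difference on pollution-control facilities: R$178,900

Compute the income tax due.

R$239,376

Shadow minimum tax:
  Adjusted income: R$665,400 + R$17,600 + R$221,500 + R$178,900 = R$1,083,400
  Less exemption R$86,000 → base R$997,400
  R$997,400 × 24% = R$239,376

Ordinary income tax:
  R$401,000 × 6% = R$24,060
  R$264,400 × 16% = R$42,304
  → R$66,364

R$239,376 > R$66,364, so the shadow minimum tax is the binding amount.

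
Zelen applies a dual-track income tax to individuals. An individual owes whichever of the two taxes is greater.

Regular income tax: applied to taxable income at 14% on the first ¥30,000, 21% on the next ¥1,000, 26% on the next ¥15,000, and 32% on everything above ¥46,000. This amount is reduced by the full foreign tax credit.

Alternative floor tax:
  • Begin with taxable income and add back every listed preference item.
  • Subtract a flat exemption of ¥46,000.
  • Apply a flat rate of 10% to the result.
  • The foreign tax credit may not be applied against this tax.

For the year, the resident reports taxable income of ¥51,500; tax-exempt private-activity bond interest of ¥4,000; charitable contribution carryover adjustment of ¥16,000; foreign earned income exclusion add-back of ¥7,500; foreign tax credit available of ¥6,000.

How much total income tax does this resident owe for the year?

Alternative floor tax:
  Adjusted income: ¥51,500 + ¥4,000 + ¥16,000 + ¥7,500 = ¥79,000
  Less exemption ¥46,000 → base ¥33,000
  ¥33,000 × 10% = ¥3,300

Regular income tax:
  ¥30,000 × 14% = ¥4,200
  ¥1,000 × 21% = ¥210
  ¥15,000 × 26% = ¥3,900
  ¥5,500 × 32% = ¥1,760
  → ¥10,070
  Less foreign tax credit ¥6,000 → ¥4,070

¥4,070 > ¥3,300, so the regular income tax governs.

¥4,070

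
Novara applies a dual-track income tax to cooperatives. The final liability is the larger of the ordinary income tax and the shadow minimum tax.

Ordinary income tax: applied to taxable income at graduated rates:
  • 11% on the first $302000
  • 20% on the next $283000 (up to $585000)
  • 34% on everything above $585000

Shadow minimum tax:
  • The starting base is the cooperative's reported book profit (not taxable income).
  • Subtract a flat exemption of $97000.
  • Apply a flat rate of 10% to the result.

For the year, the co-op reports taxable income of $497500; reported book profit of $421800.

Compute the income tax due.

Ordinary income tax:
  $302000 × 11% = $33220
  $195500 × 20% = $39100
  → $72320

Shadow minimum tax:
  Base (reported book profit): $421800
  Less exemption $97000 → base $324800
  $324800 × 10% = $32480

$72320 > $32480, so the ordinary income tax governs.

$72320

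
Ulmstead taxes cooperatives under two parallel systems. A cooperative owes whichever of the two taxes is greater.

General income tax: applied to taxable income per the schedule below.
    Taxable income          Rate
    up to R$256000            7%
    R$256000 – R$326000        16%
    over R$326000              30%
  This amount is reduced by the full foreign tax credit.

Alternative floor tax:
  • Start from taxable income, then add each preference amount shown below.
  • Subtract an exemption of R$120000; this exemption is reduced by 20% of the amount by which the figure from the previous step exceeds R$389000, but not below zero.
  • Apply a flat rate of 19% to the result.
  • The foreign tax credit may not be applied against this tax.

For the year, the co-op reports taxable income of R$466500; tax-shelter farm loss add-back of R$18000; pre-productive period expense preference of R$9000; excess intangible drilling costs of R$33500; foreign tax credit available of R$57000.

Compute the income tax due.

R$82574

Alternative floor tax:
  Adjusted income: R$466500 + R$18000 + R$9000 + R$33500 = R$527000
  Exemption: R$120000 − 20% × (R$527000 − R$389000) = R$120000 − R$27600 = R$92400
  Base: R$527000 − R$92400 = R$434600
  R$434600 × 19% = R$82574

General income tax:
  R$256000 × 7% = R$17920
  R$70000 × 16% = R$11200
  R$140500 × 30% = R$42150
  → R$71270
  Less foreign tax credit R$57000 → R$14270

R$82574 > R$14270, so the alternative floor tax is the binding amount.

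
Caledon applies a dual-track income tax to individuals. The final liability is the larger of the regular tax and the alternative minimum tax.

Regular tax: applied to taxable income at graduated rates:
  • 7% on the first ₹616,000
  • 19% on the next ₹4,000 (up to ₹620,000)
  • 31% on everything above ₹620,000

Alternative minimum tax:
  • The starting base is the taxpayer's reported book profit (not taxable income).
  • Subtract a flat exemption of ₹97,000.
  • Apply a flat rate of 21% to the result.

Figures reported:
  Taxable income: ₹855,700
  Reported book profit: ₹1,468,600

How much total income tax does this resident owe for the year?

Regular tax:
  ₹616,000 × 7% = ₹43,120
  ₹4,000 × 19% = ₹760
  ₹235,700 × 31% = ₹73,067
  → ₹116,947

Alternative minimum tax:
  Base (reported book profit): ₹1,468,600
  Less exemption ₹97,000 → base ₹1,371,600
  ₹1,371,600 × 21% = ₹288,036

₹288,036 > ₹116,947, so the alternative minimum tax is the binding amount.

₹288,036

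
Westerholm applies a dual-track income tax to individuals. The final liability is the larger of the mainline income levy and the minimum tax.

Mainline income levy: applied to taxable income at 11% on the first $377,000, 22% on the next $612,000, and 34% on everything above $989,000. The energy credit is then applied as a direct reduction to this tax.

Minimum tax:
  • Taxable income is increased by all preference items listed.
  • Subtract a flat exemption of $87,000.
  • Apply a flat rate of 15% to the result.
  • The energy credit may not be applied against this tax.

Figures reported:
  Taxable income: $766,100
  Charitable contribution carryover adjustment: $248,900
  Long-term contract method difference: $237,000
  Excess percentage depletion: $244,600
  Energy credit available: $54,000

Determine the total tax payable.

Minimum tax:
  Adjusted income: $766,100 + $248,900 + $237,000 + $244,600 = $1,496,600
  Less exemption $87,000 → base $1,409,600
  $1,409,600 × 15% = $211,440

Mainline income levy:
  $377,000 × 11% = $41,470
  $389,100 × 22% = $85,602
  → $127,072
  Less energy credit $54,000 → $73,072

$211,440 > $73,072, so the minimum tax is the binding amount.

$211,440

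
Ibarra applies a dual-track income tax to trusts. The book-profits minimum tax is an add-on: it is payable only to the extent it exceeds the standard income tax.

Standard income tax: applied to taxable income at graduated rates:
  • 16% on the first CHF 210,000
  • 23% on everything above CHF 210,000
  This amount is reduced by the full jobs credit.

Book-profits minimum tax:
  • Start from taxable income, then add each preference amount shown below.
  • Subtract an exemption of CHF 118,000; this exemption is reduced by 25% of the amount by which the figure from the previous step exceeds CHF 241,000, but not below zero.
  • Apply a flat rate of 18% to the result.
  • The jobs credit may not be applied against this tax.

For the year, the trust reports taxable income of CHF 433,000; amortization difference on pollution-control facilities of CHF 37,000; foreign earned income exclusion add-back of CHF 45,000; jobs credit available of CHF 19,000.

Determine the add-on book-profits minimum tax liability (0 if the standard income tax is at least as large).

Book-profits minimum tax:
  Adjusted income: CHF 433,000 + CHF 37,000 + CHF 45,000 = CHF 515,000
  Exemption: CHF 118,000 − 25% × (CHF 515,000 − CHF 241,000) = CHF 118,000 − CHF 68,500 = CHF 49,500
  Base: CHF 515,000 − CHF 49,500 = CHF 465,500
  CHF 465,500 × 18% = CHF 83,790

Standard income tax:
  CHF 210,000 × 16% = CHF 33,600
  CHF 223,000 × 23% = CHF 51,290
  → CHF 84,890
  Less jobs credit CHF 19,000 → CHF 65,890

Excess of book-profits minimum tax over standard income tax: CHF 83,790 − CHF 65,890 = CHF 17,900.

CHF 17,900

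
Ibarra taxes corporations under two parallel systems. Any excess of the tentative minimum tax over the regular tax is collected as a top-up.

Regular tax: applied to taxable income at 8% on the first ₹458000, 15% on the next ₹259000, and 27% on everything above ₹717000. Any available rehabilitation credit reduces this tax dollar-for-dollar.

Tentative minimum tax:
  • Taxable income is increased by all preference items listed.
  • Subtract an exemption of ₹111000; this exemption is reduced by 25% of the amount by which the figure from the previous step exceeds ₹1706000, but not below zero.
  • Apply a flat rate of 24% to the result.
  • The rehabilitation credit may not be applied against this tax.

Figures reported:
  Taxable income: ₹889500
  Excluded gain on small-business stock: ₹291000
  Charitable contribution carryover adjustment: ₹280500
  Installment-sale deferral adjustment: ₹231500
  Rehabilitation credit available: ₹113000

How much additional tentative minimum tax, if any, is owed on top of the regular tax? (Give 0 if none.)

Regular tax:
  ₹458000 × 8% = ₹36640
  ₹259000 × 15% = ₹38850
  ₹172500 × 27% = ₹46575
  → ₹122065
  Less rehabilitation credit ₹113000 → ₹9065

Tentative minimum tax:
  Adjusted income: ₹889500 + ₹291000 + ₹280500 + ₹231500 = ₹1692500
  Exemption: ₹1692500 ≤ ₹1706000, so full ₹111000 applies
  Base: ₹1692500 − ₹111000 = ₹1581500
  ₹1581500 × 24% = ₹379560

Excess of tentative minimum tax over regular tax: ₹379560 − ₹9065 = ₹370495.

₹370495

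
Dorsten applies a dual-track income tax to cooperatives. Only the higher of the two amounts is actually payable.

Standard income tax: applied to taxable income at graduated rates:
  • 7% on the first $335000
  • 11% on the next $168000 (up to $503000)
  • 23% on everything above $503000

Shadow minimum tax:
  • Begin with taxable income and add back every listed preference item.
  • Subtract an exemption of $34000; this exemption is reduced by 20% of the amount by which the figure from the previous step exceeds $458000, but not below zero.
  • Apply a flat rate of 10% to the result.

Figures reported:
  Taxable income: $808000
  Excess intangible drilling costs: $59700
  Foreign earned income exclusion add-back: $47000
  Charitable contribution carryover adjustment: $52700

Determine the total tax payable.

$112080

Standard income tax:
  $335000 × 7% = $23450
  $168000 × 11% = $18480
  $305000 × 23% = $70150
  → $112080

Shadow minimum tax:
  Adjusted income: $808000 + $59700 + $47000 + $52700 = $967400
  Exemption: 20% × ($967400 − $458000) = $101880 ≥ $34000, so the exemption is fully phased out
  Base: $967400 − $0 = $967400
  $967400 × 10% = $96740

$112080 > $96740, so the standard income tax governs.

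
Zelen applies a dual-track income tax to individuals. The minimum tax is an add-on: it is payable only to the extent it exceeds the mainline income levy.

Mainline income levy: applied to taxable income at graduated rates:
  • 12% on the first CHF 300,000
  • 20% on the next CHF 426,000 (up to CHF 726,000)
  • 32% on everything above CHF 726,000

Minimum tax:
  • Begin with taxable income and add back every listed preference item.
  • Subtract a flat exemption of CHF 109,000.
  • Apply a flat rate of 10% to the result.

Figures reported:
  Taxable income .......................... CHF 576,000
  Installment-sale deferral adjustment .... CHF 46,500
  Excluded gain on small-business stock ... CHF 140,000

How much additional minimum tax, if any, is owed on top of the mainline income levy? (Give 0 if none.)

CHF 0

Minimum tax:
  Adjusted income: CHF 576,000 + CHF 46,500 + CHF 140,000 = CHF 762,500
  Less exemption CHF 109,000 → base CHF 653,500
  CHF 653,500 × 10% = CHF 65,350

Mainline income levy:
  CHF 300,000 × 12% = CHF 36,000
  CHF 276,000 × 20% = CHF 55,200
  → CHF 91,200

CHF 65,350 ≤ CHF 91,200, so no add-on is due.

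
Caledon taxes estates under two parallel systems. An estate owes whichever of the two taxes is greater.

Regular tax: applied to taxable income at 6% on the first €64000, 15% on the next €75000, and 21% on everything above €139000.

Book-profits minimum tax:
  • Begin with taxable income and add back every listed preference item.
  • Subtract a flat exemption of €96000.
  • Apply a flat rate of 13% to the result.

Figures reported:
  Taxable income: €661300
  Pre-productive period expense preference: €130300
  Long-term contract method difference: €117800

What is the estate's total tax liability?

€124773

Book-profits minimum tax:
  Adjusted income: €661300 + €130300 + €117800 = €909400
  Less exemption €96000 → base €813400
  €813400 × 13% = €105742

Regular tax:
  €64000 × 6% = €3840
  €75000 × 15% = €11250
  €522300 × 21% = €109683
  → €124773

€124773 > €105742, so the regular tax governs.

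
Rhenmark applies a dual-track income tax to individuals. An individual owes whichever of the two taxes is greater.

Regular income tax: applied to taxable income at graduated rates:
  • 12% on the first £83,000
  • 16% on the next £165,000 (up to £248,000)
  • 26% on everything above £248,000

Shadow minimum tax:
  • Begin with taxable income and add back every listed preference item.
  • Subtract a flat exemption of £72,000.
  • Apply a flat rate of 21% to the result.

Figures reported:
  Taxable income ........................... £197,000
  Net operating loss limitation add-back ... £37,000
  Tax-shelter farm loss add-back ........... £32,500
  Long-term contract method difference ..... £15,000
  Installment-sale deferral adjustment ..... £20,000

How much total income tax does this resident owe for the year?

Shadow minimum tax:
  Adjusted income: £197,000 + £37,000 + £32,500 + £15,000 + £20,000 = £301,500
  Less exemption £72,000 → base £229,500
  £229,500 × 21% = £48,195

Regular income tax:
  £83,000 × 12% = £9,960
  £114,000 × 16% = £18,240
  → £28,200

£48,195 > £28,200, so the shadow minimum tax is the binding amount.

£48,195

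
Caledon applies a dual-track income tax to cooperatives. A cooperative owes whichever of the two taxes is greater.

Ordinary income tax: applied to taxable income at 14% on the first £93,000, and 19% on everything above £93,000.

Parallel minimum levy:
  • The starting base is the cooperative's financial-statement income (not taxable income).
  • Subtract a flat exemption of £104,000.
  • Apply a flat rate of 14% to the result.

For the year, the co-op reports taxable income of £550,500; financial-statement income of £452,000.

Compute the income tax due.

Parallel minimum levy:
  Base (financial-statement income): £452,000
  Less exemption £104,000 → base £348,000
  £348,000 × 14% = £48,720

Ordinary income tax:
  £93,000 × 14% = £13,020
  £457,500 × 19% = £86,925
  → £99,945

£99,945 > £48,720, so the ordinary income tax governs.

£99,945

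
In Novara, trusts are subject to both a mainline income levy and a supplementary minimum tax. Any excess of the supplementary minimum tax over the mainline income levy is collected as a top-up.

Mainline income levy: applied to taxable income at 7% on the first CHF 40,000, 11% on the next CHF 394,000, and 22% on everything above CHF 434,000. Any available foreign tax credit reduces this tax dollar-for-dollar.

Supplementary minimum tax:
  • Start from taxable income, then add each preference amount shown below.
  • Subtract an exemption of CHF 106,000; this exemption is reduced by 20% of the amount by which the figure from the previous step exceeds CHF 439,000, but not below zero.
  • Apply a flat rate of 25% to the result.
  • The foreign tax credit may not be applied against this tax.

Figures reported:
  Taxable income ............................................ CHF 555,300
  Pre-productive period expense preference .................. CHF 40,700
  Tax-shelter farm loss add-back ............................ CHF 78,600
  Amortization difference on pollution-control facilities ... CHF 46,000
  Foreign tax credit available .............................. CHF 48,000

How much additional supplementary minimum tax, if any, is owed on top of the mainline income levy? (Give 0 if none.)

CHF 142,904

Supplementary minimum tax:
  Adjusted income: CHF 555,300 + CHF 40,700 + CHF 78,600 + CHF 46,000 = CHF 720,600
  Exemption: CHF 106,000 − 20% × (CHF 720,600 − CHF 439,000) = CHF 106,000 − CHF 56,320 = CHF 49,680
  Base: CHF 720,600 − CHF 49,680 = CHF 670,920
  CHF 670,920 × 25% = CHF 167,730

Mainline income levy:
  CHF 40,000 × 7% = CHF 2,800
  CHF 394,000 × 11% = CHF 43,340
  CHF 121,300 × 22% = CHF 26,686
  → CHF 72,826
  Less foreign tax credit CHF 48,000 → CHF 24,826

Excess of supplementary minimum tax over mainline income levy: CHF 167,730 − CHF 24,826 = CHF 142,904.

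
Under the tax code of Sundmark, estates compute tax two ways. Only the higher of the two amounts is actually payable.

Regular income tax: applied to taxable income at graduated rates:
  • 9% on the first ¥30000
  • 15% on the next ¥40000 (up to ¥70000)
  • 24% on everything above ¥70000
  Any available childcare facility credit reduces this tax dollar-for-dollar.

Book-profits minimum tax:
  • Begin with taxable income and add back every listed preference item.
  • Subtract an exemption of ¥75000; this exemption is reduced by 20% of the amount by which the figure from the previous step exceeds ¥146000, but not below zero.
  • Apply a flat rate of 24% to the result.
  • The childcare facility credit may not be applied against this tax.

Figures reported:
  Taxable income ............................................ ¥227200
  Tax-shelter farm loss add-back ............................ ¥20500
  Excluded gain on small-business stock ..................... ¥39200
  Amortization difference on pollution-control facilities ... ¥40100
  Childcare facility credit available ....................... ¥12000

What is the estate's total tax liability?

¥69168

Book-profits minimum tax:
  Adjusted income: ¥227200 + ¥20500 + ¥39200 + ¥40100 = ¥327000
  Exemption: ¥75000 − 20% × (¥327000 − ¥146000) = ¥75000 − ¥36200 = ¥38800
  Base: ¥327000 − ¥38800 = ¥288200
  ¥288200 × 24% = ¥69168

Regular income tax:
  ¥30000 × 9% = ¥2700
  ¥40000 × 15% = ¥6000
  ¥157200 × 24% = ¥37728
  → ¥46428
  Less childcare facility credit ¥12000 → ¥34428

¥69168 > ¥34428, so the book-profits minimum tax is the binding amount.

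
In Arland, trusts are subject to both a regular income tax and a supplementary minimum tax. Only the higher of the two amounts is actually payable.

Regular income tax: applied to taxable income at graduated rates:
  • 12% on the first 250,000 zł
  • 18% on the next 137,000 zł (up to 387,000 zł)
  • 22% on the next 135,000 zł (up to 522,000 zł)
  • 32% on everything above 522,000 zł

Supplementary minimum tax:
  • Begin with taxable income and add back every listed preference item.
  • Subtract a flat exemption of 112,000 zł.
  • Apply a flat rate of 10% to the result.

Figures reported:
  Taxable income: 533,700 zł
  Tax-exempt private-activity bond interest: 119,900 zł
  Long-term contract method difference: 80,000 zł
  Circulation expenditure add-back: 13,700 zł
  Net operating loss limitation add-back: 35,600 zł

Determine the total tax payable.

Regular income tax:
  250,000 zł × 12% = 30,000 zł
  137,000 zł × 18% = 24,660 zł
  135,000 zł × 22% = 29,700 zł
  11,700 zł × 32% = 3,744 zł
  → 88,104 zł

Supplementary minimum tax:
  Adjusted income: 533,700 zł + 119,900 zł + 80,000 zł + 13,700 zł + 35,600 zł = 782,900 zł
  Less exemption 112,000 zł → base 670,900 zł
  670,900 zł × 10% = 67,090 zł

88,104 zł > 67,090 zł, so the regular income tax governs.

88,104 zł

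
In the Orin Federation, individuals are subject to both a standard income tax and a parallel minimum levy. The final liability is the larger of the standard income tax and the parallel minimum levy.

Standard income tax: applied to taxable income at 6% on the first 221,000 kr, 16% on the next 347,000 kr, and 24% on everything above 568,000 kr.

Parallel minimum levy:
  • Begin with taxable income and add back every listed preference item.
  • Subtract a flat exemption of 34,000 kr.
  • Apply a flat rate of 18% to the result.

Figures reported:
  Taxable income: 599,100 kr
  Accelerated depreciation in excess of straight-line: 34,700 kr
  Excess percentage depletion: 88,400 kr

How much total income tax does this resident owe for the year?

123,876 kr

Parallel minimum levy:
  Adjusted income: 599,100 kr + 34,700 kr + 88,400 kr = 722,200 kr
  Less exemption 34,000 kr → base 688,200 kr
  688,200 kr × 18% = 123,876 kr

Standard income tax:
  221,000 kr × 6% = 13,260 kr
  347,000 kr × 16% = 55,520 kr
  31,100 kr × 24% = 7,464 kr
  → 76,244 kr

123,876 kr > 76,244 kr, so the parallel minimum levy is the binding amount.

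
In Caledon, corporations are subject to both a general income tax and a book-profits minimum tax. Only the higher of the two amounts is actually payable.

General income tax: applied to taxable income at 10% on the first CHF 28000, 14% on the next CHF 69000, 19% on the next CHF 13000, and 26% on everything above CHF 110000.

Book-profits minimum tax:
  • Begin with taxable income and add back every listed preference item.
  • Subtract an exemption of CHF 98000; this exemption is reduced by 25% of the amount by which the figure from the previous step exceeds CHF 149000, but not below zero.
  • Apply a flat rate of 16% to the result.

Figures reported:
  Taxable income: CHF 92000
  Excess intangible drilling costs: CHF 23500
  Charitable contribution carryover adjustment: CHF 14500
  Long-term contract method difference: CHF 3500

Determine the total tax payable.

General income tax:
  CHF 28000 × 10% = CHF 2800
  CHF 64000 × 14% = CHF 8960
  → CHF 11760

Book-profits minimum tax:
  Adjusted income: CHF 92000 + CHF 23500 + CHF 14500 + CHF 3500 = CHF 133500
  Exemption: CHF 133500 ≤ CHF 149000, so full CHF 98000 applies
  Base: CHF 133500 − CHF 98000 = CHF 35500
  CHF 35500 × 16% = CHF 5680

CHF 11760 > CHF 5680, so the general income tax governs.

CHF 11760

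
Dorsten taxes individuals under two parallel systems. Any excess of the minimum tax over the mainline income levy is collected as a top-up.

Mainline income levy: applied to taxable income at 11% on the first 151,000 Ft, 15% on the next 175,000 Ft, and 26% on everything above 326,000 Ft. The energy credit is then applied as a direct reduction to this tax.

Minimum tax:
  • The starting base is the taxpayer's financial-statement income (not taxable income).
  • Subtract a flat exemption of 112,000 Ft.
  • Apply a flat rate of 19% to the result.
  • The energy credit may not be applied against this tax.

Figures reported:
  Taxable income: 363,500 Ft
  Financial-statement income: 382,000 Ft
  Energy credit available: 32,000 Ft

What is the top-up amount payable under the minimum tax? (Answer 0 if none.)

Minimum tax:
  Base (financial-statement income): 382,000 Ft
  Less exemption 112,000 Ft → base 270,000 Ft
  270,000 Ft × 19% = 51,300 Ft

Mainline income levy:
  151,000 Ft × 11% = 16,610 Ft
  175,000 Ft × 15% = 26,250 Ft
  37,500 Ft × 26% = 9,750 Ft
  → 52,610 Ft
  Less energy credit 32,000 Ft → 20,610 Ft

Excess of minimum tax over mainline income levy: 51,300 Ft − 20,610 Ft = 30,690 Ft.

30,690 Ft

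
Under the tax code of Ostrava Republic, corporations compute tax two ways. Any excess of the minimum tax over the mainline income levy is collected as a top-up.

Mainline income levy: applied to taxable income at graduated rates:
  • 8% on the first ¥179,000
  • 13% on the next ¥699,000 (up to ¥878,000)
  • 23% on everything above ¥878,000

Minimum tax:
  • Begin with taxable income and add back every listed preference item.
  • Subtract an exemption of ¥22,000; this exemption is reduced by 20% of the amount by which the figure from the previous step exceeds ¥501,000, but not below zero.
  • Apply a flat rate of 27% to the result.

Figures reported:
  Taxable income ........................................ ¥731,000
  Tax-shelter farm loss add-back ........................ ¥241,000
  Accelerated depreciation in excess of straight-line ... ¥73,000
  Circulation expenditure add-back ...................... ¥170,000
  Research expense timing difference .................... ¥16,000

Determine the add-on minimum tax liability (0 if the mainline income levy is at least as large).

Minimum tax:
  Adjusted income: ¥731,000 + ¥241,000 + ¥73,000 + ¥170,000 + ¥16,000 = ¥1,231,000
  Exemption: 20% × (¥1,231,000 − ¥501,000) = ¥146,000 ≥ ¥22,000, so the exemption is fully phased out
  Base: ¥1,231,000 − ¥0 = ¥1,231,000
  ¥1,231,000 × 27% = ¥332,370

Mainline income levy:
  ¥179,000 × 8% = ¥14,320
  ¥552,000 × 13% = ¥71,760
  → ¥86,080

Excess of minimum tax over mainline income levy: ¥332,370 − ¥86,080 = ¥246,290.

¥246,290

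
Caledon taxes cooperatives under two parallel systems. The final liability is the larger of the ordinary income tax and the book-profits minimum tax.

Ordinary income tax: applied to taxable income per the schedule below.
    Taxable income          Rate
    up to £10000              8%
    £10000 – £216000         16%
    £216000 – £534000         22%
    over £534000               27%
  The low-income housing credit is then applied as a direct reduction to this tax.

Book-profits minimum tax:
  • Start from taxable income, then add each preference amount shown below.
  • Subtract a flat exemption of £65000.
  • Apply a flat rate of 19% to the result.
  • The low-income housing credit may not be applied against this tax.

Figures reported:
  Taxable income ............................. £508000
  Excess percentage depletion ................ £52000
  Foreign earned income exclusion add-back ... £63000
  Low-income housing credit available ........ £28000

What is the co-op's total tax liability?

Ordinary income tax:
  £10000 × 8% = £800
  £206000 × 16% = £32960
  £292000 × 22% = £64240
  → £98000
  Less low-income housing credit £28000 → £70000

Book-profits minimum tax:
  Adjusted income: £508000 + £52000 + £63000 = £623000
  Less exemption £65000 → base £558000
  £558000 × 19% = £106020

£106020 > £70000, so the book-profits minimum tax is the binding amount.

£106020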